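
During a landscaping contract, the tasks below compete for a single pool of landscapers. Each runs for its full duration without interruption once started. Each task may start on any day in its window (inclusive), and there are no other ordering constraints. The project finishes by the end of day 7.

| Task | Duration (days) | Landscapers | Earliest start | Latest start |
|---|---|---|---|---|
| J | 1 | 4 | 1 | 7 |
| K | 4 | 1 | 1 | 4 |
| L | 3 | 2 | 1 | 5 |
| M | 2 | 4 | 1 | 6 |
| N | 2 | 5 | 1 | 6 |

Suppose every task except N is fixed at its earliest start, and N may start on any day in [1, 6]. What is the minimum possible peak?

N@1: d1:16  d2:12  d3:3  d4:1  d5:0  d6:0  d7:0 → peak 16
N@2: d1:11  d2:12  d3:8  d4:1  d5:0  d6:0  d7:0 → peak 12
N@3: d1:11  d2:7  d3:8  d4:6  d5:0  d6:0  d7:0 → peak 11
N@4: d1:11  d2:7  d3:3  d4:6  d5:5  d6:0  d7:0 → peak 11
N@5: d1:11  d2:7  d3:3  d4:1  d5:5  d6:5  d7:0 → peak 11
N@6: d1:11  d2:7  d3:3  d4:1  d5:0  d6:5  d7:5 → peak 11
Best is N@3, peak 11.

11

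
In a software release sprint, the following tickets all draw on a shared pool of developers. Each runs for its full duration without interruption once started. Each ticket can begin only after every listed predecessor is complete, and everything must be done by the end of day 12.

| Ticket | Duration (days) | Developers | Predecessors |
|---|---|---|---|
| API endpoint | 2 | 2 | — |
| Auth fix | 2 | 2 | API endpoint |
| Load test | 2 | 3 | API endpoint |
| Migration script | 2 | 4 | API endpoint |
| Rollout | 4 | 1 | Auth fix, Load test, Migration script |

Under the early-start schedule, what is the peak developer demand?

9

Early-start schedule: API endpoint@1, Auth fix@3, Load test@3, Migration script@3, Rollout@5.
Load per day: day 1: 2, day 2: 2, day 3: 9, day 4: 9, day 5: 1, day 6: 1, day 7: 1, day 8: 1, day 9: 0, day 10: 0, day 11: 0, day 12: 0.
Peak is 9.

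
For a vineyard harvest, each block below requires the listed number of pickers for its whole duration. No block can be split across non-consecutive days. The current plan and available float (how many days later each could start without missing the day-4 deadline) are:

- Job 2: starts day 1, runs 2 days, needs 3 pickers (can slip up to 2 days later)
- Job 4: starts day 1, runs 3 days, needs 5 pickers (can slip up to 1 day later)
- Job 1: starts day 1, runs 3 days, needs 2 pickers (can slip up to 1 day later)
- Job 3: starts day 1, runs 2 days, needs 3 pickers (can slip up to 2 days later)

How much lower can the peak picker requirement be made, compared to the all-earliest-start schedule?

Early-start peak: d1:13  d2:13  d3:7  d4:0 ⇒ 13.
Leveled (Job 2@1, Job 4@1, Job 1@1, Job 3@3): d1:10  d2:10  d3:10  d4:3 ⇒ 10.
Reduction 13 − 10 = 3.

3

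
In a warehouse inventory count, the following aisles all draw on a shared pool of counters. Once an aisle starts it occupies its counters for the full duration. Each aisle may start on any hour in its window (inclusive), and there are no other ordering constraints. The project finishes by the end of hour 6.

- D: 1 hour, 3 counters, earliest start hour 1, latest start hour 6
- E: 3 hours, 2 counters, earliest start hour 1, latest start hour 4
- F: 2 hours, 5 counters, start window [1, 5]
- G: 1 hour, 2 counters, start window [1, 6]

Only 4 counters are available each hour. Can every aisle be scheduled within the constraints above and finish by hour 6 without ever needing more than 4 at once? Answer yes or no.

no

The minimum achievable peak is 5; 4 < 5, so no feasible schedule stays within the cap.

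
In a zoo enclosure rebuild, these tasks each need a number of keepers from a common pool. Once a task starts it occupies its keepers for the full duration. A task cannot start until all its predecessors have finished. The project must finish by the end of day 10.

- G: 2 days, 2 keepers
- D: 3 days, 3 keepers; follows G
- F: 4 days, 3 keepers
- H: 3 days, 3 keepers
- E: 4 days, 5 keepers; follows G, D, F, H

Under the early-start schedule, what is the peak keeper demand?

9

Early-start schedule: G@1, D@3, F@1, H@1, E@6.
Load per day: day 1: 8, day 2: 8, day 3: 9, day 4: 6, day 5: 3, day 6: 5, day 7: 5, day 8: 5, day 9: 5, day 10: 0.
Peak is 9.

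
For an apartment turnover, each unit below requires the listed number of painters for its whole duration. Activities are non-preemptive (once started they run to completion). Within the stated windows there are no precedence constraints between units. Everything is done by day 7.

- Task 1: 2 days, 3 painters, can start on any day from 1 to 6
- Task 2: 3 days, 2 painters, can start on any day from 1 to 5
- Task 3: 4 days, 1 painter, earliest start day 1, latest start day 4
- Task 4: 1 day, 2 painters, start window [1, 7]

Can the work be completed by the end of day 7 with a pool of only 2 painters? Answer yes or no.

Total painter-days = 18; over 7 days the average is 18/7 > 2, so some day must exceed 2.

no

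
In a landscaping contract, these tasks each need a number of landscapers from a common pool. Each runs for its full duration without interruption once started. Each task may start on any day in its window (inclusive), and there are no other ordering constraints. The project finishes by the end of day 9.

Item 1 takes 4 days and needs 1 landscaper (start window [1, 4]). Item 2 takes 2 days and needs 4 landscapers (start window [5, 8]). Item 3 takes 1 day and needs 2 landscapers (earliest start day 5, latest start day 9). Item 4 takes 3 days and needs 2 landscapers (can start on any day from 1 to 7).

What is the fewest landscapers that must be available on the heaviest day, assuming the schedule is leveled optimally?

Early-start (Item 1@1, Item 2@5, Item 3@5, Item 4@1) gives peak 6: d1:3  d2:3  d3:3  d4:1  d5:6  d6:4  d7:0  d8:0  d9:0.
Shift Item 3→7.
Schedule Item 1@1, Item 2@5, Item 3@7, Item 4@1: d1:3  d2:3  d3:3  d4:1  d5:4  d6:4  d7:2  d8:0  d9:0 — peak 4.

4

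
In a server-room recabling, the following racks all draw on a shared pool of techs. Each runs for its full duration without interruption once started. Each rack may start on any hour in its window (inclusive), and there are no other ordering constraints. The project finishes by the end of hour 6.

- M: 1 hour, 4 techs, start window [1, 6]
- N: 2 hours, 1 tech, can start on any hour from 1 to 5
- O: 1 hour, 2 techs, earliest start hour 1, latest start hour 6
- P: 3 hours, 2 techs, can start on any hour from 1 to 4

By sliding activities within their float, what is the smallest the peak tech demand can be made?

Early-start (M@1, N@1, O@1, P@1) gives peak 9: h1:9  h2:3  h3:2  h4:0  h5:0  h6:0.
Shift N→2, O→2, P→3.
Schedule M@1, N@2, O@2, P@3: h1:4  h2:3  h3:3  h4:2  h5:2  h6:0 — peak 4.

4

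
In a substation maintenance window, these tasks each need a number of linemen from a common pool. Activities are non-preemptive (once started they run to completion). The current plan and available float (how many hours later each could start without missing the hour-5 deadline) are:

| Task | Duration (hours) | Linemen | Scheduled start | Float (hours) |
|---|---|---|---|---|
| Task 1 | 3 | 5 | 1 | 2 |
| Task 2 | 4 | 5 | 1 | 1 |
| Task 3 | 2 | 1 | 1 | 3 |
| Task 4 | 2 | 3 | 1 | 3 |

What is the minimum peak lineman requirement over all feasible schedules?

Early-start (Task 1@1, Task 2@1, Task 3@1, Task 4@1) gives peak 14: h1:14  h2:14  h3:10  h4:5  h5:0.
Shift Task 3→4, Task 4→4.
Schedule Task 1@1, Task 2@1, Task 3@4, Task 4@4: h1:10  h2:10  h3:10  h4:9  h5:4 — peak 10.

10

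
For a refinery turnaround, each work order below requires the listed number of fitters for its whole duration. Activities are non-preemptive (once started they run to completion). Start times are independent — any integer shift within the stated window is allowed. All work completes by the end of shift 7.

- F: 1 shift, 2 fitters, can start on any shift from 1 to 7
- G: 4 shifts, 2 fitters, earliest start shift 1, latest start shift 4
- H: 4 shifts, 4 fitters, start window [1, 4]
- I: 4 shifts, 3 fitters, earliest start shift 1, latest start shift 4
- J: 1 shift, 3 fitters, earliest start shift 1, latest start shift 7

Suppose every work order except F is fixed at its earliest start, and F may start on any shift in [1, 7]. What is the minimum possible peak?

F@1: s1:14  s2:9  s3:9  s4:9  s5:0  s6:0  s7:0 → peak 14
F@2: s1:12  s2:11  s3:9  s4:9  s5:0  s6:0  s7:0 → peak 12
F@3: s1:12  s2:9  s3:11  s4:9  s5:0  s6:0  s7:0 → peak 12
F@4: s1:12  s2:9  s3:9  s4:11  s5:0  s6:0  s7:0 → peak 12
F@5: s1:12  s2:9  s3:9  s4:9  s5:2  s6:0  s7:0 → peak 12
F@6: s1:12  s2:9  s3:9  s4:9  s5:0  s6:2  s7:0 → peak 12
F@7: s1:12  s2:9  s3:9  s4:9  s5:0  s6:0  s7:2 → peak 12
Best is F@2, peak 12.

12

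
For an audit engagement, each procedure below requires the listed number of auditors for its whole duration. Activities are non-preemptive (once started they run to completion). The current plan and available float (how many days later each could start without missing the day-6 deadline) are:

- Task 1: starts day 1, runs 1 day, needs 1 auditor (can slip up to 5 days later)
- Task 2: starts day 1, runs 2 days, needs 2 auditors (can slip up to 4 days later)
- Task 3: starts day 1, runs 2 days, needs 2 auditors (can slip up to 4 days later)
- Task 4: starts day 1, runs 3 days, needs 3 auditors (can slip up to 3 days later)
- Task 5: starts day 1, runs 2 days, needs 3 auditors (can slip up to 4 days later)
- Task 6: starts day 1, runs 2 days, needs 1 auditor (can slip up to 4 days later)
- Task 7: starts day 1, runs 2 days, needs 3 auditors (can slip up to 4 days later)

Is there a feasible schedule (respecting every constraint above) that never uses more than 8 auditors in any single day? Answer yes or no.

Schedule Task 1@1, Task 2@1, Task 3@1, Task 4@3, Task 5@3, Task 6@1, Task 7@5: d1:6  d2:5  d3:6  d4:6  d5:6  d6:3 — peak 6 ≤ 8.

yes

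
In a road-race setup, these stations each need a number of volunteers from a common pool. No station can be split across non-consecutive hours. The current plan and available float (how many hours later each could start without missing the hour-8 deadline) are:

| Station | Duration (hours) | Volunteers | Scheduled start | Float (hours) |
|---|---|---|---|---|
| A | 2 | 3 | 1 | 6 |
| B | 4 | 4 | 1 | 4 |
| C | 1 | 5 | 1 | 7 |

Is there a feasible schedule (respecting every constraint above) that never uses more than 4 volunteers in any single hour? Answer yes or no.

The minimum achievable peak is 5; 4 < 5, so no feasible schedule stays within the cap.

no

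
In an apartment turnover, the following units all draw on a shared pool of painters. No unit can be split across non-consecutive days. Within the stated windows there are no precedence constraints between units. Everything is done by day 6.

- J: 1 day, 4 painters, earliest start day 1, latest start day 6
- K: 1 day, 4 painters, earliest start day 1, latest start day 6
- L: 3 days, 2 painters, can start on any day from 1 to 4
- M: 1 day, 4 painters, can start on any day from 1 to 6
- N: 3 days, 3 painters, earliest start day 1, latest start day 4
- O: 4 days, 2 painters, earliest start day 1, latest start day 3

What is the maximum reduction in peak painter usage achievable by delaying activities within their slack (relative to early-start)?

Early-start peak: d1:19  d2:7  d3:7  d4:2  d5:0  d6:0 ⇒ 19.
Leveled (J@1, K@2, L@1, M@6, N@3, O@3): d1:6  d2:6  d3:7  d4:5  d5:5  d6:6 ⇒ 7.
Reduction 19 − 7 = 12.

12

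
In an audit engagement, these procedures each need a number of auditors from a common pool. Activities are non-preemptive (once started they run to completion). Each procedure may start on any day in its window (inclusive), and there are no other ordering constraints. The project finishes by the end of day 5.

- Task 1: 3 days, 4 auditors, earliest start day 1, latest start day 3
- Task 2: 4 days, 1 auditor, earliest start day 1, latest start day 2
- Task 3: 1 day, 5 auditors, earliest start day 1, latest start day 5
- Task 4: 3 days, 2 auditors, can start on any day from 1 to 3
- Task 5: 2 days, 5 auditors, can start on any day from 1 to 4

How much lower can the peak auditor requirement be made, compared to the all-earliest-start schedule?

8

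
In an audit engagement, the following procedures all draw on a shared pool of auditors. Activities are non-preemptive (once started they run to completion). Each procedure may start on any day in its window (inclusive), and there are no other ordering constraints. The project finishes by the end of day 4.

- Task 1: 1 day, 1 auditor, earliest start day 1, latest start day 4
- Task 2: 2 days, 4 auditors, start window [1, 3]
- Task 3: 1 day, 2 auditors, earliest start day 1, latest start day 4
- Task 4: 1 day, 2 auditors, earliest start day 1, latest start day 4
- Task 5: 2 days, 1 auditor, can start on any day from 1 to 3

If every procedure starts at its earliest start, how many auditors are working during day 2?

5

At early start, day 2 has: Task 2, Task 5.
Demand: 4 + 1 = 5.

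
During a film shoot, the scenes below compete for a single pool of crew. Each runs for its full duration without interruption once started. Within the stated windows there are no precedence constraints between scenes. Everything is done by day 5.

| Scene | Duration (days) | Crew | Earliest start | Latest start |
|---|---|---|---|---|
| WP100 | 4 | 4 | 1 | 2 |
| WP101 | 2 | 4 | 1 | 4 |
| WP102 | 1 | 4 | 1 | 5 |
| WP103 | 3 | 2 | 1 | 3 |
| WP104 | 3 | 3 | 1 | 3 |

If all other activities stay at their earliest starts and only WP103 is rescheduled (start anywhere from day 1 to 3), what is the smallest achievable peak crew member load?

WP103@1: d1:17  d2:13  d3:9  d4:4  d5:0 → peak 17
WP103@2: d1:15  d2:13  d3:9  d4:6  d5:0 → peak 15
WP103@3: d1:15  d2:11  d3:9  d4:6  d5:2 → peak 15
Best is WP103@2, peak 15.

15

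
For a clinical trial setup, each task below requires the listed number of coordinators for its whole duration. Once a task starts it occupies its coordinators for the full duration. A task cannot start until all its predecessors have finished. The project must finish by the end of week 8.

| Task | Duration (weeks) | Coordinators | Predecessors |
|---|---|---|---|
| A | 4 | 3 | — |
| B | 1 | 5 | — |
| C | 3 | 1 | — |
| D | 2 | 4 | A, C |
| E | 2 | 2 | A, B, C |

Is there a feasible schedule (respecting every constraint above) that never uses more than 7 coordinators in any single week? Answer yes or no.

Schedule A@1, B@5, C@1, D@6, E@6: w1:4  w2:4  w3:4  w4:3  w5:5  w6:6  w7:6  w8:0 — peak 6 ≤ 7.

yes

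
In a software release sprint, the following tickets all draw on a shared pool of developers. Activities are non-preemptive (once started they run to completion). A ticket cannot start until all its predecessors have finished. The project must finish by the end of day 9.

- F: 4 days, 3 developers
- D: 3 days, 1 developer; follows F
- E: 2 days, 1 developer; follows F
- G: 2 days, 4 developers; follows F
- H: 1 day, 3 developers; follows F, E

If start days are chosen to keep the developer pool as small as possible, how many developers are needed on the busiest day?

Early-start (F@1, D@5, E@5, G@5, H@7) gives peak 6: d1:3  d2:3  d3:3  d4:3  d5:6  d6:6  d7:4  d8:0  d9:0.
Shift G→8.
Schedule F@1, D@5, E@5, G@8, H@7: d1:3  d2:3  d3:3  d4:3  d5:2  d6:2  d7:4  d8:4  d9:4 — peak 4.
Total developer-days = 28 over 9 days ⇒ peak ≥ ⌈28/9⌉ = 4, so 4 is optimal.

4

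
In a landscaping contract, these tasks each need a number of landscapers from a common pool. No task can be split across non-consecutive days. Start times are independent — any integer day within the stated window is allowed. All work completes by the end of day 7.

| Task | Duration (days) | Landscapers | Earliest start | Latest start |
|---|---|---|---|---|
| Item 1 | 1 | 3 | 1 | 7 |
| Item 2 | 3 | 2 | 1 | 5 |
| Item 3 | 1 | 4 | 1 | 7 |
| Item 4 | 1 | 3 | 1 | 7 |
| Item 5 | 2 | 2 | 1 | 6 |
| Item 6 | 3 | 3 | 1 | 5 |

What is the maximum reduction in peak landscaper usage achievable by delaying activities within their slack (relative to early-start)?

12

Early-start peak: d1:17  d2:7  d3:5  d4:0  d5:0  d6:0  d7:0 ⇒ 17.
Leveled (Item 1@1, Item 2@1, Item 3@4, Item 4@2, Item 5@5, Item 6@5): d1:5  d2:5  d3:2  d4:4  d5:5  d6:5  d7:3 ⇒ 5.
Reduction 17 − 5 = 12.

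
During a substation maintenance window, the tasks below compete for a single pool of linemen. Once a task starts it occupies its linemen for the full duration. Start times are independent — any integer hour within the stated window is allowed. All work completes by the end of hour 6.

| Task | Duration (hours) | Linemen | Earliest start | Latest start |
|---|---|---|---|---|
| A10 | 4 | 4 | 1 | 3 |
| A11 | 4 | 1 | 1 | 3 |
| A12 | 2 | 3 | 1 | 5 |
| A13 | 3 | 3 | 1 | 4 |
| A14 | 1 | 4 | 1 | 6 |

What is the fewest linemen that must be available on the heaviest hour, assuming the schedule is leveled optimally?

Early-start (A10@1, A11@1, A12@1, A13@1, A14@1) gives peak 15: h1:15  h2:11  h3:8  h4:5  h5:0  h6:0.
Shift A13→3, A14→5.
Schedule A10@1, A11@1, A12@1, A13@3, A14@5: h1:8  h2:8  h3:8  h4:8  h5:7  h6:0 — peak 8.

8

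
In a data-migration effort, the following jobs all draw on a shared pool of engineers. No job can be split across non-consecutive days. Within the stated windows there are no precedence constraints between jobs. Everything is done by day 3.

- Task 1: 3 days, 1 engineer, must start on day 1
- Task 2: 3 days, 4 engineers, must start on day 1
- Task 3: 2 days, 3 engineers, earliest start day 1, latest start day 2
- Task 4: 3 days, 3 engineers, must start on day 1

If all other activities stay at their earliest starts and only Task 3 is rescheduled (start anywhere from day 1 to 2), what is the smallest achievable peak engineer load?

Task 3@1: d1:11  d2:11  d3:8 → peak 11
Task 3@2: d1:8  d2:11  d3:11 → peak 11
Best is Task 3@1, peak 11.

11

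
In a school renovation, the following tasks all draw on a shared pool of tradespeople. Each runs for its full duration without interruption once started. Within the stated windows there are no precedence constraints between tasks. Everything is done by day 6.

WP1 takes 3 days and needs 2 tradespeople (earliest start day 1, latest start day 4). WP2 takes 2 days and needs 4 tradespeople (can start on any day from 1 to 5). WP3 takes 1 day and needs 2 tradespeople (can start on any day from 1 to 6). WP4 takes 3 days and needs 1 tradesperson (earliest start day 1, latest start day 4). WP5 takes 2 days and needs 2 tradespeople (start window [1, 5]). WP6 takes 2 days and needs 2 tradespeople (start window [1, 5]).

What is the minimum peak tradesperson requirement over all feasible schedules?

Early-start (WP1@1, WP2@1, WP3@1, WP4@1, WP5@1, WP6@1) gives peak 13: d1:13  d2:11  d3:3  d4:0  d5:0  d6:0.
Shift WP2→5, WP3→4, WP6→3.
Schedule WP1@1, WP2@5, WP3@4, WP4@1, WP5@1, WP6@3: d1:5  d2:5  d3:5  d4:4  d5:4  d6:4 — peak 5.
Total tradesperson-days = 27 over 6 days ⇒ peak ≥ ⌈27/6⌉ = 5, so 5 is optimal.

5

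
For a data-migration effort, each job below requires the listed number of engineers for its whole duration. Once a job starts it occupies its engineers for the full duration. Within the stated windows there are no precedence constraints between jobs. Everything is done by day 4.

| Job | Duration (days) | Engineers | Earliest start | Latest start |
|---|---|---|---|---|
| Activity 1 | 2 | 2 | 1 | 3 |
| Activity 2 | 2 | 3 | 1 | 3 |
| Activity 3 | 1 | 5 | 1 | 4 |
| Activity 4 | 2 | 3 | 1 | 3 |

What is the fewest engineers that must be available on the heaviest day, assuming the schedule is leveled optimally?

Early-start (Activity 1@1, Activity 2@1, Activity 3@1, Activity 4@1) gives peak 13: d1:13  d2:8  d3:0  d4:0.
Shift Activity 2→2, Activity 4→3.
Schedule Activity 1@1, Activity 2@2, Activity 3@1, Activity 4@3: d1:7  d2:5  d3:6  d4:3 — peak 7.

7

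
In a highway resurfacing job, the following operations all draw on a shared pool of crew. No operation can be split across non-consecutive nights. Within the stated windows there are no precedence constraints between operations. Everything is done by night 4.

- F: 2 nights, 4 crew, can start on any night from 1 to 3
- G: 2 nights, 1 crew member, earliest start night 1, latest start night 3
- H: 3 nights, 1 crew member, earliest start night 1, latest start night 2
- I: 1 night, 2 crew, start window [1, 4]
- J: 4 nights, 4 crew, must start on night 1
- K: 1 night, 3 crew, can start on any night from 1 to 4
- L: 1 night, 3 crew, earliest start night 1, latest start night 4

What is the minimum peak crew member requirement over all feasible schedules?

10

Early-start (F@1, G@1, H@1, I@1, J@1, K@1, L@1) gives peak 18: n1:18  n2:10  n3:5  n4:4.
Shift I→3, K→3, L→4.
Schedule F@1, G@1, H@1, I@3, J@1, K@3, L@4: n1:10  n2:10  n3:10  n4:7 — peak 10.
Total crew member-nights = 37 over 4 nights ⇒ peak ≥ ⌈37/4⌉ = 10, so 10 is optimal.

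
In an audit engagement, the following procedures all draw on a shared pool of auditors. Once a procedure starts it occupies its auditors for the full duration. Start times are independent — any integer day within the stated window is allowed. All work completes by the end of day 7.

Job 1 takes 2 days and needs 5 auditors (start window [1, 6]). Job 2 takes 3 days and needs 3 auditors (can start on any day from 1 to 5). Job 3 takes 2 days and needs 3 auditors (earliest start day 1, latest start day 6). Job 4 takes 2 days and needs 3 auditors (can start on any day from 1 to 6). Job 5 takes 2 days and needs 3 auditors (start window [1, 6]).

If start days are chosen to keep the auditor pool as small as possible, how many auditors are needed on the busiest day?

6

Early-start (Job 1@1, Job 2@1, Job 3@1, Job 4@1, Job 5@1) gives peak 17: d1:17  d2:17  d3:3  d4:0  d5:0  d6:0  d7:0.
Shift Job 2→3, Job 3→3, Job 4→5, Job 5→6.
Schedule Job 1@1, Job 2@3, Job 3@3, Job 4@5, Job 5@6: d1:5  d2:5  d3:6  d4:6  d5:6  d6:6  d7:3 — peak 6.
Total auditor-days = 37 over 7 days ⇒ peak ≥ ⌈37/7⌉ = 6, so 6 is optimal.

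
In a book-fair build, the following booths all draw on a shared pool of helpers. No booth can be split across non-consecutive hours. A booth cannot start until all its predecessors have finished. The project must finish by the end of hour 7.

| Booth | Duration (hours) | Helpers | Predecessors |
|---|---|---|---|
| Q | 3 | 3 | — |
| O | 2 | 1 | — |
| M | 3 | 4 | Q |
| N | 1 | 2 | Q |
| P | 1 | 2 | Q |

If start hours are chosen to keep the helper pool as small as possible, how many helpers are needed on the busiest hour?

4

Early-start (Q@1, O@1, M@4, N@4, P@4) gives peak 8: h1:4  h2:4  h3:3  h4:8  h5:4  h6:4  h7:0.
Shift N→7, P→7.
Schedule Q@1, O@1, M@4, N@7, P@7: h1:4  h2:4  h3:3  h4:4  h5:4  h6:4  h7:4 — peak 4.
Total helper-hours = 27 over 7 hours ⇒ peak ≥ ⌈27/7⌉ = 4, so 4 is optimal.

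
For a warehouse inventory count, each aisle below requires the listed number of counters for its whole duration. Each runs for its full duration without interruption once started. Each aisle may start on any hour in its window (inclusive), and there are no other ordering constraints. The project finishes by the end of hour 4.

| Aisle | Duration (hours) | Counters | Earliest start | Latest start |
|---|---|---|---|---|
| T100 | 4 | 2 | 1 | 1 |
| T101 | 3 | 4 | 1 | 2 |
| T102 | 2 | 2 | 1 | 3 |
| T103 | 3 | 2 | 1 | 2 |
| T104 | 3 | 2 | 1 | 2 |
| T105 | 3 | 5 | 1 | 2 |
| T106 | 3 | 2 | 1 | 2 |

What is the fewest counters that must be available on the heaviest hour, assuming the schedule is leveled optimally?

19

Schedule T100@1, T101@1, T102@1, T103@1, T104@1, T105@1, T106@1: h1:19  h2:19  h3:17  h4:2 — peak 19.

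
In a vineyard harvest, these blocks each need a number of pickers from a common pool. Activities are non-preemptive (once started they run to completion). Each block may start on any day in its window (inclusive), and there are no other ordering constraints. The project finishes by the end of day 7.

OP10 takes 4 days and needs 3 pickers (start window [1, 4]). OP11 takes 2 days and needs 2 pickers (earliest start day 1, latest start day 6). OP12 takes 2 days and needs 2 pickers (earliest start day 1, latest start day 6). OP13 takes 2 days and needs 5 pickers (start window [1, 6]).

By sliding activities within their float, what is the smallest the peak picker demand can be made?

5

Early-start (OP10@1, OP11@1, OP12@1, OP13@1) gives peak 12: d1:12  d2:12  d3:3  d4:3  d5:0  d6:0  d7:0.
Shift OP12→3, OP13→5.
Schedule OP10@1, OP11@1, OP12@3, OP13@5: d1:5  d2:5  d3:5  d4:5  d5:5  d6:5  d7:0 — peak 5.
Total picker-days = 30 over 7 days ⇒ peak ≥ ⌈30/7⌉ = 5, so 5 is optimal.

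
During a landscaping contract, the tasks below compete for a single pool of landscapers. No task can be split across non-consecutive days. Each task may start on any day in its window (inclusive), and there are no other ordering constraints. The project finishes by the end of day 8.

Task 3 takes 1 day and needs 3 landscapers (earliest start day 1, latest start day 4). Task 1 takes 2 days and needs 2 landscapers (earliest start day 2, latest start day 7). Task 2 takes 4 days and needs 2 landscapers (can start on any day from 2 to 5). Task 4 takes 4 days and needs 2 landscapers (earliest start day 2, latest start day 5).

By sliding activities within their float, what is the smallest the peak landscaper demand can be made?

Early-start (Task 3@1, Task 1@2, Task 2@2, Task 4@2) gives peak 6: d1:3  d2:6  d3:6  d4:4  d5:4  d6:0  d7:0  d8:0.
Shift Task 4→4.
Schedule Task 3@1, Task 1@2, Task 2@2, Task 4@4: d1:3  d2:4  d3:4  d4:4  d5:4  d6:2  d7:2  d8:0 — peak 4.

4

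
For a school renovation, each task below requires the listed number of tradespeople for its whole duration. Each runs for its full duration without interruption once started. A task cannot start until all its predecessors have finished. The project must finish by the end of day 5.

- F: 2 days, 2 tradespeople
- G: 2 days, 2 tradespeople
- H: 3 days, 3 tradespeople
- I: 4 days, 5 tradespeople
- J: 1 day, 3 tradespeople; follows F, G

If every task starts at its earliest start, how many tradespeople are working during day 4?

At early start, day 4 has: I.
Demand: 5 = 5.

5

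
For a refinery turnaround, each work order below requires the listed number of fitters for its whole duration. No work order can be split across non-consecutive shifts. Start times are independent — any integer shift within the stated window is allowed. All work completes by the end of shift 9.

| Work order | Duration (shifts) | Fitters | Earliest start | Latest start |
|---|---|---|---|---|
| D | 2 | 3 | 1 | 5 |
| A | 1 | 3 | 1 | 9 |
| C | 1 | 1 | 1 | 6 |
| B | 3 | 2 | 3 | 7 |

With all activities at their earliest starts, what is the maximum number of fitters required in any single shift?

Early-start schedule: D@1, A@1, C@1, B@3.
Load per shift: shift 1: 7, shift 2: 3, shift 3: 2, shift 4: 2, shift 5: 2, shift 6: 0, shift 7: 0, shift 8: 0, shift 9: 0.
Peak is 7.

7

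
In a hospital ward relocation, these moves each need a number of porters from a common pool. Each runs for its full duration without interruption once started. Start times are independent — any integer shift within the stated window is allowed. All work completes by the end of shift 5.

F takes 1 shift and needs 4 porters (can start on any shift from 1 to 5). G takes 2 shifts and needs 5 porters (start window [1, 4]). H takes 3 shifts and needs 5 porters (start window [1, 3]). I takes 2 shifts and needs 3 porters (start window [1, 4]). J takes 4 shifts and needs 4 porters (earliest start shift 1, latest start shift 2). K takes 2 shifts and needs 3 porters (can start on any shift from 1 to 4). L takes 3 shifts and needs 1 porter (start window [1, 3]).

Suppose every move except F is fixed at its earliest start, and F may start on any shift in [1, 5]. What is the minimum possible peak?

21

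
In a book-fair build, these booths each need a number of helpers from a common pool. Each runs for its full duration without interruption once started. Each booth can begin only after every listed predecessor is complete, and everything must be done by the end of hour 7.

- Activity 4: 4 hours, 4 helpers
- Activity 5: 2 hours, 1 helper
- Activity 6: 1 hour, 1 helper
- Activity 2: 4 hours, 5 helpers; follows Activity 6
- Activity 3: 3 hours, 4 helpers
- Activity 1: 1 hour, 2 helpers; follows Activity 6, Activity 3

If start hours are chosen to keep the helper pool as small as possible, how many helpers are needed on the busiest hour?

Early-start (Activity 4@1, Activity 5@1, Activity 6@1, Activity 2@2, Activity 3@1, Activity 1@4) gives peak 14: h1:10  h2:14  h3:13  h4:11  h5:5  h6:0  h7:0.
Shift Activity 6→3, Activity 2→4, Activity 1→5.
Schedule Activity 4@1, Activity 5@1, Activity 6@3, Activity 2@4, Activity 3@1, Activity 1@5: h1:9  h2:9  h3:9  h4:9  h5:7  h6:5  h7:5 — peak 9.

9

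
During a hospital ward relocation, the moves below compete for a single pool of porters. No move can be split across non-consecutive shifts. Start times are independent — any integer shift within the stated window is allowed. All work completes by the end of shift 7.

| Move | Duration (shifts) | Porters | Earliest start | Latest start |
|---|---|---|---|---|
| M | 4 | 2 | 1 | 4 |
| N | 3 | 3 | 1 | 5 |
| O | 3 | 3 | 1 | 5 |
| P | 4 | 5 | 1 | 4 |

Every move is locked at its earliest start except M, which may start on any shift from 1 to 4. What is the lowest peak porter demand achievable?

M@1: s1:13  s2:13  s3:13  s4:7  s5:0  s6:0  s7:0 → peak 13
M@2: s1:11  s2:13  s3:13  s4:7  s5:2  s6:0  s7:0 → peak 13
M@3: s1:11  s2:11  s3:13  s4:7  s5:2  s6:2  s7:0 → peak 13
M@4: s1:11  s2:11  s3:11  s4:7  s5:2  s6:2  s7:2 → peak 11
Best is M@4, peak 11.

11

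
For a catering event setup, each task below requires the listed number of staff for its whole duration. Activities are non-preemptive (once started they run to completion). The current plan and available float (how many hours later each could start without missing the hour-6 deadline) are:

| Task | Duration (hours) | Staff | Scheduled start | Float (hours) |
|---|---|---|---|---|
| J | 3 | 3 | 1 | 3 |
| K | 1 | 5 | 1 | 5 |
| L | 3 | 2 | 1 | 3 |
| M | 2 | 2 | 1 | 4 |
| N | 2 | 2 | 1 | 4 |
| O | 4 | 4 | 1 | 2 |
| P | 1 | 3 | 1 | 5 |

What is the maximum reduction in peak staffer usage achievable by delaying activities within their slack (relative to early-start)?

Early-start peak: h1:21  h2:13  h3:9  h4:4  h5:0  h6:0 ⇒ 21.
Leveled (J@1, K@1, L@2, M@4, N@5, O@2, P@6): h1:8  h2:9  h3:9  h4:8  h5:8  h6:5 ⇒ 9.
Reduction 21 − 9 = 12.

12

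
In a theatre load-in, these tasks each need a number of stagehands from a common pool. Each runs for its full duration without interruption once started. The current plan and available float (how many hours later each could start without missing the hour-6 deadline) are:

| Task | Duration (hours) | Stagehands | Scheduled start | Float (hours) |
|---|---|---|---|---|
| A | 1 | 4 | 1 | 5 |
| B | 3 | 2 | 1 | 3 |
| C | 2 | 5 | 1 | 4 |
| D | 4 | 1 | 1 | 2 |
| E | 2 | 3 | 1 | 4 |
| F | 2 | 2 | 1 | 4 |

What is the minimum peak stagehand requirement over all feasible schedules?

Early-start (A@1, B@1, C@1, D@1, E@1, F@1) gives peak 17: h1:17  h2:13  h3:3  h4:1  h5:0  h6:0.
Shift B→2, C→5, D→2, E→3.
Schedule A@1, B@2, C@5, D@2, E@3, F@1: h1:6  h2:5  h3:6  h4:6  h5:6  h6:5 — peak 6.
Total stagehand-hours = 34 over 6 hours ⇒ peak ≥ ⌈34/6⌉ = 6, so 6 is optimal.

6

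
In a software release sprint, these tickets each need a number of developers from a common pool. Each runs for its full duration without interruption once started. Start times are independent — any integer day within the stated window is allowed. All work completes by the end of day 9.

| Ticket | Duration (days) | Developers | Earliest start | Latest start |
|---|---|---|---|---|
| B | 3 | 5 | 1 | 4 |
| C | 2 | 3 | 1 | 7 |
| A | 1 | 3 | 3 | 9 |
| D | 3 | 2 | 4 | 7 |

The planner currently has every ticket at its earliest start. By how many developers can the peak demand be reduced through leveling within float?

3

Early-start peak: d1:8  d2:8  d3:8  d4:2  d5:2  d6:2  d7:0  d8:0  d9:0 ⇒ 8.
Leveled (B@1, C@4, A@6, D@4): d1:5  d2:5  d3:5  d4:5  d5:5  d6:5  d7:0  d8:0  d9:0 ⇒ 5.
Reduction 8 − 5 = 3.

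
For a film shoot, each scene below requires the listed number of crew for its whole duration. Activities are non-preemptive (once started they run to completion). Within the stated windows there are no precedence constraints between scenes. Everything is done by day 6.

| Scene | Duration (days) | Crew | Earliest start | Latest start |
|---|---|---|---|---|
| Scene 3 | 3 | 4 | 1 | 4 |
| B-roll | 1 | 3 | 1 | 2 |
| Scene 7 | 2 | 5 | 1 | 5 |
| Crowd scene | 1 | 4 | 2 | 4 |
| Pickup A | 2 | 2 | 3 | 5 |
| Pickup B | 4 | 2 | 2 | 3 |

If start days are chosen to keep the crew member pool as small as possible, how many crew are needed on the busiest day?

8

Early-start (Scene 3@1, B-roll@1, Scene 7@1, Crowd scene@2, Pickup A@3, Pickup B@2) gives peak 15: d1:12  d2:15  d3:8  d4:4  d5:2  d6:0.
Shift Scene 7→5, Pickup B→3.
Schedule Scene 3@1, B-roll@1, Scene 7@5, Crowd scene@2, Pickup A@3, Pickup B@3: d1:7  d2:8  d3:8  d4:4  d5:7  d6:7 — peak 8.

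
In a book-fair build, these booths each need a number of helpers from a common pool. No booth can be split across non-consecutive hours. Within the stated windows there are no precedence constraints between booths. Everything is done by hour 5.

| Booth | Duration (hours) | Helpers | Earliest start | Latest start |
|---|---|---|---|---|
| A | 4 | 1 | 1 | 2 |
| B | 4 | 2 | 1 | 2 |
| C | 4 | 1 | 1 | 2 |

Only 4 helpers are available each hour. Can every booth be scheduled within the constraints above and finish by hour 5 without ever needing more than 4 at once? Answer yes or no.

Schedule A@1, B@1, C@1: h1:4  h2:4  h3:4  h4:4  h5:0 — peak 4 ≤ 4.

yes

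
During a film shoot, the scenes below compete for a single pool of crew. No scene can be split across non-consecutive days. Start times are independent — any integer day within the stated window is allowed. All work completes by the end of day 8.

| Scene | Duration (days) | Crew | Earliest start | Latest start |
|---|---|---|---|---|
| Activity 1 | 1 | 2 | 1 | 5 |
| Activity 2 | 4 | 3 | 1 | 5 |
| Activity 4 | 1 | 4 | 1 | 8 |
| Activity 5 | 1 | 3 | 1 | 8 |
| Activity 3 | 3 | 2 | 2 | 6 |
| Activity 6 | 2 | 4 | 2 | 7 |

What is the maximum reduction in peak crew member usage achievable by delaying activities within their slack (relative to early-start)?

7

Early-start peak: d1:12  d2:9  d3:9  d4:5  d5:0  d6:0  d7:0  d8:0 ⇒ 12.
Leveled (Activity 1@1, Activity 2@1, Activity 4@5, Activity 5@6, Activity 3@2, Activity 6@7): d1:5  d2:5  d3:5  d4:5  d5:4  d6:3  d7:4  d8:4 ⇒ 5.
Reduction 12 − 5 = 7.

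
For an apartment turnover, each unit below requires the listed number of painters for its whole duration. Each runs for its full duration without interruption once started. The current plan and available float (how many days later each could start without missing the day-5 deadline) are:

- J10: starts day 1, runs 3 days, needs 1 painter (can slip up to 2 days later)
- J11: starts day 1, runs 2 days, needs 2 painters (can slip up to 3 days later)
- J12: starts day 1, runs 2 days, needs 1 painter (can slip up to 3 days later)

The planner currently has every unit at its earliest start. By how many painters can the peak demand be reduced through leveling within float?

Early-start peak: d1:4  d2:4  d3:1  d4:0  d5:0 ⇒ 4.
Leveled (J10@1, J11@4, J12@1): d1:2  d2:2  d3:1  d4:2  d5:2 ⇒ 2.
Reduction 4 − 2 = 2.

2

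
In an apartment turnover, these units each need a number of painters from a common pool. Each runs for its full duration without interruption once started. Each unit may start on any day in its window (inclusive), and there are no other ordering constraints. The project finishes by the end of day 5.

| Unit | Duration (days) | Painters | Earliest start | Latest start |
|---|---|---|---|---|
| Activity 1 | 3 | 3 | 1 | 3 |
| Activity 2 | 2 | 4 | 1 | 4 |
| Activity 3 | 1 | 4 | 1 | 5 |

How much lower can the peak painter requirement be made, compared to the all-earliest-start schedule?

4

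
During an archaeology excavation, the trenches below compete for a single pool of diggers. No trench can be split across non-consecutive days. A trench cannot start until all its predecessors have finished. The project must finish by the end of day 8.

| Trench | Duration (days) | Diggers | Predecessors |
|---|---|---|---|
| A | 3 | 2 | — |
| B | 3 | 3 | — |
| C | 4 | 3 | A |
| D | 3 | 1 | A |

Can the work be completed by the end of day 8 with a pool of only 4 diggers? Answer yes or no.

The minimum achievable peak is 5; 4 < 5, so no feasible schedule stays within the cap.

no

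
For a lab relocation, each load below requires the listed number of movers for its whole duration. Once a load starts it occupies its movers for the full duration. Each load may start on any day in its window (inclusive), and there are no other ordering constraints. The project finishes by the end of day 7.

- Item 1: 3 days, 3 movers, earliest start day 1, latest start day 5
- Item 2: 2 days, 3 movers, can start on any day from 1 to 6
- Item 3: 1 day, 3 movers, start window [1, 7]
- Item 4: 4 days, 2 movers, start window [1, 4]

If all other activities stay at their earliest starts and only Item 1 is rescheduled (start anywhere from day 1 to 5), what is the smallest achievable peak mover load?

8

Item 1@1: d1:11  d2:8  d3:5  d4:2  d5:0  d6:0  d7:0 → peak 11
Item 1@2: d1:8  d2:8  d3:5  d4:5  d5:0  d6:0  d7:0 → peak 8
Item 1@3: d1:8  d2:5  d3:5  d4:5  d5:3  d6:0  d7:0 → peak 8
Item 1@4: d1:8  d2:5  d3:2  d4:5  d5:3  d6:3  d7:0 → peak 8
Item 1@5: d1:8  d2:5  d3:2  d4:2  d5:3  d6:3  d7:3 → peak 8
Best is Item 1@2, peak 8.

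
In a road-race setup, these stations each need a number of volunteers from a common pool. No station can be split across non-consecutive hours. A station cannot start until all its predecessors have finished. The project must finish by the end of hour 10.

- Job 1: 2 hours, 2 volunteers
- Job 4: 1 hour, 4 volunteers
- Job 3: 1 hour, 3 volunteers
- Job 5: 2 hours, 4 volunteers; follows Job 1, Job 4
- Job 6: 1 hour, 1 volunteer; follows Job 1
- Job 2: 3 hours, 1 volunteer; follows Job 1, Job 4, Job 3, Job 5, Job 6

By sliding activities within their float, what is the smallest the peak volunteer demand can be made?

Early-start (Job 1@1, Job 4@1, Job 3@1, Job 5@3, Job 6@3, Job 2@5) gives peak 9: h1:9  h2:2  h3:5  h4:4  h5:1  h6:1  h7:1  h8:0  h9:0  h10:0.
Shift Job 4→3, Job 3→4, Job 5→5, Job 6→4, Job 2→7.
Schedule Job 1@1, Job 4@3, Job 3@4, Job 5@5, Job 6@4, Job 2@7: h1:2  h2:2  h3:4  h4:4  h5:4  h6:4  h7:1  h8:1  h9:1  h10:0 — peak 4.

4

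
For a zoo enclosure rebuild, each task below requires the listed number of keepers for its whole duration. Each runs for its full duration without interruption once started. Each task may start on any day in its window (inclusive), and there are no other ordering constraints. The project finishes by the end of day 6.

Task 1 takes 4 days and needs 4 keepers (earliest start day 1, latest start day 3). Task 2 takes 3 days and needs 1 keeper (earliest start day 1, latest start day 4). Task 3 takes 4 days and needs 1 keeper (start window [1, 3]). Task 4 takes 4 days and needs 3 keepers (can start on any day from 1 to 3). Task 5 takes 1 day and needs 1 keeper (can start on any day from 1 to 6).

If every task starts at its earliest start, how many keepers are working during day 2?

9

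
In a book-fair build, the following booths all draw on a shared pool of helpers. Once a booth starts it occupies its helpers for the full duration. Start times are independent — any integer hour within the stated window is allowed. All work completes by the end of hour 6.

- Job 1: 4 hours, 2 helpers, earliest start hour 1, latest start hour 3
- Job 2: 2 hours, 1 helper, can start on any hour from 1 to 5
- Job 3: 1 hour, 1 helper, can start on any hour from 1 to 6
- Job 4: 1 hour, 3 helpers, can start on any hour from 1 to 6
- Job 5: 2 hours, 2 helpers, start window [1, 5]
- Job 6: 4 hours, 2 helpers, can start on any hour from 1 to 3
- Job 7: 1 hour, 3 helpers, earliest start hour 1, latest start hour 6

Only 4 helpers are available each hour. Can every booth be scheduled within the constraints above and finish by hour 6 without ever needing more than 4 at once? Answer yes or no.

no

Total helper-hours = 29; over 6 hours the average is 29/6 > 4, so some hour must exceed 4.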